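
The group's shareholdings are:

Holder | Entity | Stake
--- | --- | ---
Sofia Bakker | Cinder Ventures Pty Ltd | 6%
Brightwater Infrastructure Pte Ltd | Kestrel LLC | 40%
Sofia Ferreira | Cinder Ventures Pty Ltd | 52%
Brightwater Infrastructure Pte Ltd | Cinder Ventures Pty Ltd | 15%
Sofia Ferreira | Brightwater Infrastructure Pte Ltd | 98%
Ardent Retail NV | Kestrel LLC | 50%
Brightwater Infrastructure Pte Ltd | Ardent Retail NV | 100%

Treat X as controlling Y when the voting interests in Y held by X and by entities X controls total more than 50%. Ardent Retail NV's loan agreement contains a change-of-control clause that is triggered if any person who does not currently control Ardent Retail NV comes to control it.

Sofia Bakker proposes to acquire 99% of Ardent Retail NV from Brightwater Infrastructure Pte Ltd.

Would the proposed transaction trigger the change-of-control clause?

The purchase adds only to Sofia Bakker's holdings (Brightwater's stake shrinks), so Sofia Bakker is the only person who could newly come to control Ardent.
Sofia Bakker's largest direct stake is 6% in Cinder, which does not meet the threshold, so Sofia Bakker controls no company.
Neither Sofia Bakker nor any entity Sofia Bakker controls holds any voting interest in Ardent.
So before the transaction, Sofia Bakker does not control Ardent.
After the purchase, Sofia Bakker holds 99% of Ardent directly, and Brightwater's stake falls to 1%.
Sofia Bakker holds 99% of Ardent, so Sofia Bakker controls Ardent.
Sofia Bakker did not control Ardent before and does after, so the clause is triggered.

Yes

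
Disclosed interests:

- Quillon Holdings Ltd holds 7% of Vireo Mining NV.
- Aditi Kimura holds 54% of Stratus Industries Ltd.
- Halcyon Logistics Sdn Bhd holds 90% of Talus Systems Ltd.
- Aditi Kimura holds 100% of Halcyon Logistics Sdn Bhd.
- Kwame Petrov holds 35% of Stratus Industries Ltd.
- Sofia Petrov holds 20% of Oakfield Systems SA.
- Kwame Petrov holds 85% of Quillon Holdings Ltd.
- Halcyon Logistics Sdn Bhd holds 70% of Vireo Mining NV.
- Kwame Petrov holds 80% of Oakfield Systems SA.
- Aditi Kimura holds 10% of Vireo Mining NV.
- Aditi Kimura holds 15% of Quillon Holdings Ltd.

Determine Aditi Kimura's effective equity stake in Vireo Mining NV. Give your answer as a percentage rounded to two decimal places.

81.05%

Aditi reaches Vireo along 3 paths.
Via Halcyon: 100% × 70% = 70%.
Direct stake: 10% = 10%.
Via Quillon: 15% × 7% = 1.05%.
Total: 70% + 10% + 1.05% = 81.05%.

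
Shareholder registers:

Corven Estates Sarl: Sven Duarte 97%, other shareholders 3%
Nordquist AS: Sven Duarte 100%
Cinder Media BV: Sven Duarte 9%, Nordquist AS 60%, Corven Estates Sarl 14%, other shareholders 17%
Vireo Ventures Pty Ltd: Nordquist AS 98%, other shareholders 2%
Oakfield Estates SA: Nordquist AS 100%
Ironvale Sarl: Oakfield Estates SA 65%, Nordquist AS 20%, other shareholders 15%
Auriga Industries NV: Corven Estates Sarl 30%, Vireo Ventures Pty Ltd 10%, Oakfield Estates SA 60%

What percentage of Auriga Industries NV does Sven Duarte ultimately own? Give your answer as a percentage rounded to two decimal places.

Sven reaches Auriga along 3 paths.
Via Corven: 97% × 30% = 29.1%.
Via Nordquist → Vireo: 100% × 98% × 10% = 9.8%.
Via Nordquist → Oakfield: 100% × 100% × 60% = 60%.
Total: 29.1% + 9.8% + 60% = 98.9%.
Rounded: 98.90%.

98.90%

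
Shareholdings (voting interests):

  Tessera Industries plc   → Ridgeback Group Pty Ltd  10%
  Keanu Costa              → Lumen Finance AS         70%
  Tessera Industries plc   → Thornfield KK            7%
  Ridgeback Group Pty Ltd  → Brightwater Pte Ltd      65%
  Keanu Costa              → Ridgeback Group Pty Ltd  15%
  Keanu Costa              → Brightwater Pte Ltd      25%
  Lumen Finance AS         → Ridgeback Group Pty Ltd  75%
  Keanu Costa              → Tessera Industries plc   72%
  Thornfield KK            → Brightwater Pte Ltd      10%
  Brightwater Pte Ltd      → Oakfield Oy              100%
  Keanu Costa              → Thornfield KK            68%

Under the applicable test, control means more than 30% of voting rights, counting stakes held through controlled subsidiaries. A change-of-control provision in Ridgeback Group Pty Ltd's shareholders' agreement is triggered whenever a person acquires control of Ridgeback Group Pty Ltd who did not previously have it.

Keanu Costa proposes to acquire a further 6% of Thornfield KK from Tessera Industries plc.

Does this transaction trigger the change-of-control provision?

The purchase adds only to Keanu's holdings (Tessera's stake shrinks), so Keanu is the only person who could newly come to control Ridgeback.
Keanu holds 72% of Tessera, so Keanu controls Tessera.
Keanu holds 70% of Lumen, so Keanu controls Lumen.
Tessera and Keanu and Lumen together hold 10% + 15% + 75% = 100% of Ridgeback, so Keanu controls Ridgeback.
So Keanu already controls Ridgeback before the transaction.
After the purchase, Keanu's direct stake in Thornfield rises to 68% + 6% = 74%, and Tessera's stake falls to 1%.
Keanu controlled Ridgeback already, so this is not a new person acquiring control; every other person's position is unchanged or reduced.
No new person acquires control, so the clause is not triggered.

No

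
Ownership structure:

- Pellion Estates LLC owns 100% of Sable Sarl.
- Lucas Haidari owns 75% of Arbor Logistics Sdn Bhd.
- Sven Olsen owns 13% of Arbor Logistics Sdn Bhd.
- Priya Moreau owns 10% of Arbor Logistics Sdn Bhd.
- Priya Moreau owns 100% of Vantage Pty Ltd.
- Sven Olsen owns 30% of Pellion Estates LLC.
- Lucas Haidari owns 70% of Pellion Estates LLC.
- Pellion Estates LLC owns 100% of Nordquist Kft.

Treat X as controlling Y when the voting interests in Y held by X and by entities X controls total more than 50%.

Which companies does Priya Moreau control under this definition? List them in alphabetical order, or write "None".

Vantage Pty Ltd

Priya holds 100% of Vantage, so Priya controls Vantage.
No other company's threshold is met.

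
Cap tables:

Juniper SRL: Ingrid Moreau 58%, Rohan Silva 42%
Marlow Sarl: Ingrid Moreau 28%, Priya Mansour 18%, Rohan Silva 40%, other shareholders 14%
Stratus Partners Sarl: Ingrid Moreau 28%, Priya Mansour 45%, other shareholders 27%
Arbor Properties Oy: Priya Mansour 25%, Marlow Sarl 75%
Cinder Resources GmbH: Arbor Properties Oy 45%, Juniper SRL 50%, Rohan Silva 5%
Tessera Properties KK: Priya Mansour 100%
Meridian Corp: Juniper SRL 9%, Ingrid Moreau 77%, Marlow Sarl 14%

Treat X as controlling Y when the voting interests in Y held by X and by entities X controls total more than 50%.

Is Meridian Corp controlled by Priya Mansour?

No

Priya holds 100% of Tessera, so Priya controls Tessera.
Neither Priya nor any entity Priya controls holds any voting interest in Meridian.
So Priya does not control Meridian.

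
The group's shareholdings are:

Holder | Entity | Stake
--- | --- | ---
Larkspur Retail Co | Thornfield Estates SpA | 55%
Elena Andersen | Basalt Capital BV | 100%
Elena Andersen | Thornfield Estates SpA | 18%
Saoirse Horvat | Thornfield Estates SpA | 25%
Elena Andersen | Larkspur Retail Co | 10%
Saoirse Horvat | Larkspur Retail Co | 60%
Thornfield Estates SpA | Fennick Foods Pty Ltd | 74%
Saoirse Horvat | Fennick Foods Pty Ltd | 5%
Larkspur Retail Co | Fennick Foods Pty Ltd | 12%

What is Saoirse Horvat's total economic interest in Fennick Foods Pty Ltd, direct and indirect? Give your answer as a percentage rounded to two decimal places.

55.12%

Saoirse reaches Fennick along 4 paths.
Via Larkspur → Thornfield: 60% × 55% × 74% = 24.42%.
Via Thornfield: 25% × 74% = 18.5%.
Direct stake: 5% = 5%.
Via Larkspur: 60% × 12% = 7.2%.
Total: 24.42% + 18.5% + 5% + 7.2% = 55.12%.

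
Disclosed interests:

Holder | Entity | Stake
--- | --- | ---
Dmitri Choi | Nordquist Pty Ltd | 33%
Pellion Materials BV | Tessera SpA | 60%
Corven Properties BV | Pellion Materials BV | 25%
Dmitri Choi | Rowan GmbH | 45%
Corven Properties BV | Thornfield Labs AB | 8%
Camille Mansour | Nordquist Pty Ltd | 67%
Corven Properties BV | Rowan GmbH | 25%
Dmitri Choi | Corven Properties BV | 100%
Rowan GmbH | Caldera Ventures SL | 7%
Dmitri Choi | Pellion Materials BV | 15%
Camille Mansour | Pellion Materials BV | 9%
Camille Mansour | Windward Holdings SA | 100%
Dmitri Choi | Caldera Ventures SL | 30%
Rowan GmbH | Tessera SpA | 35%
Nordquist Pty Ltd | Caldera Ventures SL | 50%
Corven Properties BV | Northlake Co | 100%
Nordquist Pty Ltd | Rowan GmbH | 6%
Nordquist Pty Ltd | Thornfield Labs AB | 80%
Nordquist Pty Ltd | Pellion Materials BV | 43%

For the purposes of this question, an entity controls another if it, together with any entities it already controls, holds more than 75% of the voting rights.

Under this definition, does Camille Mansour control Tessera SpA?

No

Camille holds 100% of Windward, so Camille controls Windward.
Neither Camille nor any entity Camille controls holds any voting interest in Tessera.
So Camille does not control Tessera.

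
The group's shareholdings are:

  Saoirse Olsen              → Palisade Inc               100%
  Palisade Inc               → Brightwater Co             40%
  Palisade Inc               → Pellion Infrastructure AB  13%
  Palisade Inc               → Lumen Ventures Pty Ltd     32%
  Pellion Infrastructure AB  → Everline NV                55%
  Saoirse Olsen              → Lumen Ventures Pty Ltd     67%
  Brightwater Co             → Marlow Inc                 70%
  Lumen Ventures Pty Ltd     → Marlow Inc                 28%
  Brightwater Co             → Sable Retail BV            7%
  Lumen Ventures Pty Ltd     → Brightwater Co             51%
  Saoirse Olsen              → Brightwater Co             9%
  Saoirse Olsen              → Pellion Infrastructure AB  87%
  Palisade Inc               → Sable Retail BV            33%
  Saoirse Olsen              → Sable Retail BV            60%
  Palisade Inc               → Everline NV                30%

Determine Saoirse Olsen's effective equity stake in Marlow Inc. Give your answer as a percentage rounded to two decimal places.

Saoirse reaches Marlow along 6 paths.
Via Palisade → Lumen → Brightwater: 100% × 32% × 51% × 70% = 11.424%.
Via Lumen → Brightwater: 67% × 51% × 70% = 23.919%.
Via Palisade → Brightwater: 100% × 40% × 70% = 28%.
Via Brightwater: 9% × 70% = 6.3%.
Via Palisade → Lumen: 100% × 32% × 28% = 8.96%.
Via Lumen: 67% × 28% = 18.76%.
Total: 11.424% + 23.919% + 28% + 6.3% + 8.96% + 18.76% = 97.363%.
Rounded: 97.36%.

97.36%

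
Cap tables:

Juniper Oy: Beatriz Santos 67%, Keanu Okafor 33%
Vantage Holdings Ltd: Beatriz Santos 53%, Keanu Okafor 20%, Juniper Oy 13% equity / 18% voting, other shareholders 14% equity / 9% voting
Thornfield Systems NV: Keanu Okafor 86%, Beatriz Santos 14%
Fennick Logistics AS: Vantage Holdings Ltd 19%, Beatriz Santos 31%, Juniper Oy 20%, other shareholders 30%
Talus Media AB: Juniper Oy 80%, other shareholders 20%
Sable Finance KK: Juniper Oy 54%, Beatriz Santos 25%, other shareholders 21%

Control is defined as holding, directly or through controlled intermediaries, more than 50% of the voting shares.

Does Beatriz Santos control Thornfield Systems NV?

No

Beatriz holds 67% of Juniper, so Beatriz controls Juniper.
Beatriz and Juniper together hold 53% + 18% = 71% of Vantage, so Beatriz controls Vantage.
Vantage and Beatriz and Juniper together hold 19% + 31% + 20% = 70% of Fennick, so Beatriz controls Fennick.
Juniper holds 80% of Talus, so Beatriz controls Talus.
Juniper and Beatriz together hold 54% + 25% = 79% of Sable, so Beatriz controls Sable.
In Thornfield, Beatriz's side holds only 14%, not > 50%.
So Beatriz does not control Thornfield.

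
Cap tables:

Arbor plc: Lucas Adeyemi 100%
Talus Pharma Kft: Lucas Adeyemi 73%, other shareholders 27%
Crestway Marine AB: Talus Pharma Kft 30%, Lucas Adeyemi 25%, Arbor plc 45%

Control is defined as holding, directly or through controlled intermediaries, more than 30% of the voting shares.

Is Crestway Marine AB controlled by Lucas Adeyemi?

Lucas holds 73% of Talus, so Lucas controls Talus.
Lucas holds 100% of Arbor, so Lucas controls Arbor.
Talus and Lucas and Arbor together hold 30% + 25% + 45% = 100% of Crestway, so Lucas controls Crestway.

Yes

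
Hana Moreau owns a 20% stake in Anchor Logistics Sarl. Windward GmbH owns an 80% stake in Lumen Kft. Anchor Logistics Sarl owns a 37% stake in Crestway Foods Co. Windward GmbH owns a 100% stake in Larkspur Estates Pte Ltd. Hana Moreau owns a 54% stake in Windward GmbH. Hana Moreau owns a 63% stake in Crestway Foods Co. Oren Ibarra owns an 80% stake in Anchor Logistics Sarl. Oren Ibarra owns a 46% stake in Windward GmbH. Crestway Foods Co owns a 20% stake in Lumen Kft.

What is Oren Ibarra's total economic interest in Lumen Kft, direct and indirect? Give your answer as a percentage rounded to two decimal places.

Oren reaches Lumen along 2 paths.
Via Anchor → Crestway: 80% × 37% × 20% = 5.92%.
Via Windward: 46% × 80% = 36.8%.
Total: 5.92% + 36.8% = 42.72%.

42.72%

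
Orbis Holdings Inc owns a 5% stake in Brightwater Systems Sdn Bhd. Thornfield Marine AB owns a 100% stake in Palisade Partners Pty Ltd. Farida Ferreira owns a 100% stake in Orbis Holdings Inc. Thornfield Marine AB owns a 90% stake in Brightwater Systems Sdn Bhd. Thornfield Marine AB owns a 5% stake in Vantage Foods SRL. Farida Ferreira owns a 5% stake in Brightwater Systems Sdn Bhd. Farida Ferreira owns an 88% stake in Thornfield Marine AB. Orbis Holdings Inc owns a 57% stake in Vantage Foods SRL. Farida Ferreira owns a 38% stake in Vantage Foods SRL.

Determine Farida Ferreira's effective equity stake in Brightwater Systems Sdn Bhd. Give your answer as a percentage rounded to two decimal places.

Farida reaches Brightwater along 3 paths.
Direct stake: 5% = 5%.
Via Thornfield: 88% × 90% = 79.2%.
Via Orbis: 100% × 5% = 5%.
Total: 5% + 79.2% + 5% = 89.2%.
Rounded: 89.20%.

89.20%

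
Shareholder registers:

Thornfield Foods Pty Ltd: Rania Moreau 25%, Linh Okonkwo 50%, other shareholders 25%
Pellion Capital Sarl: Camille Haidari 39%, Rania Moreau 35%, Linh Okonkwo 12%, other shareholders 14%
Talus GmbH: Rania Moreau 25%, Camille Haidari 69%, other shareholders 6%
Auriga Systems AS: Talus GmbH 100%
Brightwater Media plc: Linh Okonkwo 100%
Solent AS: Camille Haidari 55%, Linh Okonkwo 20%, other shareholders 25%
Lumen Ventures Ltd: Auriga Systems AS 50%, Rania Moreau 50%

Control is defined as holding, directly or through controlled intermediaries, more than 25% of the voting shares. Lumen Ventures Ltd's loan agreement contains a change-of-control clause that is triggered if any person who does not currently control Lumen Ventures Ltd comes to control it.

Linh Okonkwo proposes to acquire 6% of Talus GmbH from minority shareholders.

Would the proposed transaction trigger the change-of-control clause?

The purchase changes only Linh's holdings, so Linh is the only person who could newly come to control Lumen.
Linh holds 50% of Thornfield, so Linh controls Thornfield.
Linh holds 100% of Brightwater, so Linh controls Brightwater.
Neither Linh nor any entity Linh controls holds any voting interest in Lumen.
So before the transaction, Linh does not control Lumen.
After the purchase, Linh holds 6% of Talus directly.
Linh's side now holds 6% of Talus, not > 25%, so Linh still does not control Talus.
After the transaction, neither Linh nor any entity Linh controls holds a voting interest in Lumen, so Linh still does not control it.
No new person acquires control, so the clause is not triggered.

No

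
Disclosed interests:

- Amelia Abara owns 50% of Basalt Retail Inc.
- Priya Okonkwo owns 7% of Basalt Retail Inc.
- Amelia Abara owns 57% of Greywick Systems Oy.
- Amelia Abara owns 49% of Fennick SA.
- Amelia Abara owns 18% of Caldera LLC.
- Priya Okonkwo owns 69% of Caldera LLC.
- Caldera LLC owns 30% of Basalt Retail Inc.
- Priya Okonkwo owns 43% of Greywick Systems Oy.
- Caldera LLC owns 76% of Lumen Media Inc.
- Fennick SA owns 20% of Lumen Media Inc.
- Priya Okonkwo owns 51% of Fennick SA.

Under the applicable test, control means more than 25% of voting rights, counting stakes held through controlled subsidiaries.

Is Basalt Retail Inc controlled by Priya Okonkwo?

Priya holds 69% of Caldera, so Priya controls Caldera.
Priya and Caldera together hold 7% + 30% = 37% of Basalt, so Priya controls Basalt.

Yes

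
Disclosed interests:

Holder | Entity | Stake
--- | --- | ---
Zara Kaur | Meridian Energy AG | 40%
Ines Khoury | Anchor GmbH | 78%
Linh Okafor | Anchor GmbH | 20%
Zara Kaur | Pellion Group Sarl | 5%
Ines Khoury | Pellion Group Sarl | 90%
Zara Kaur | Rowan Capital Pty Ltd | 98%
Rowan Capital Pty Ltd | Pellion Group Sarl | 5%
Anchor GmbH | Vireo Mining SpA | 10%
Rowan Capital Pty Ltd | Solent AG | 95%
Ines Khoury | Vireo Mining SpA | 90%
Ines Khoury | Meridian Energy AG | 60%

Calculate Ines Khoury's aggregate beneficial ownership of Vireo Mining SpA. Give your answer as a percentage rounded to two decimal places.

97.80%

Ines reaches Vireo along 2 paths.
Via Anchor: 78% × 10% = 7.8%.
Direct stake: 90% = 90%.
Total: 7.8% + 90% = 97.8%.
Rounded: 97.80%.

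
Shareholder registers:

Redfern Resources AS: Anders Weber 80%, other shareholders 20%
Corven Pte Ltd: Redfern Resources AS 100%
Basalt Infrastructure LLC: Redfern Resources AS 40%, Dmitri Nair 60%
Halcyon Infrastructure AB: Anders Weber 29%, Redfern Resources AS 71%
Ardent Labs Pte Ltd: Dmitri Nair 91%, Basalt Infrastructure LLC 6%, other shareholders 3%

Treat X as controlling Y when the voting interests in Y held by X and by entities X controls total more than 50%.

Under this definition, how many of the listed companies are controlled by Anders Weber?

Anders holds 80% of Redfern, so Anders controls Redfern.
Redfern holds 100% of Corven, so Anders controls Corven.
Anders and Redfern together hold 29% + 71% = 100% of Halcyon, so Anders controls Halcyon.
No other company's threshold is met.
Anders controls 3 companies.

3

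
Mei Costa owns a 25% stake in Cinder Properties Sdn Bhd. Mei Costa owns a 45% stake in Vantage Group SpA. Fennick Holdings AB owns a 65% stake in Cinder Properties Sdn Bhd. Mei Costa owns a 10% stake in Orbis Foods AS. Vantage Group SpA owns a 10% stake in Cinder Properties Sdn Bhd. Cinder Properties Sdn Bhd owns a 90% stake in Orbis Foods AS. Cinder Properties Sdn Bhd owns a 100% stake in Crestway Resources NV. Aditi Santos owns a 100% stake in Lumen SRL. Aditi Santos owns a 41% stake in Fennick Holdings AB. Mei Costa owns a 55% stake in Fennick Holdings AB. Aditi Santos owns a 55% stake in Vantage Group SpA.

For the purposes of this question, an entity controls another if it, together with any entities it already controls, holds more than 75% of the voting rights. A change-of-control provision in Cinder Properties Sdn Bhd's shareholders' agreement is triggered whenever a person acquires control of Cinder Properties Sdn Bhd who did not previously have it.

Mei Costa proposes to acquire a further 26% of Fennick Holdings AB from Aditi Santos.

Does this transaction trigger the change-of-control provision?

The purchase adds only to Mei's holdings (Aditi's stake shrinks), so Mei is the only person who could newly come to control Cinder.
Mei's largest direct stake is 55% in Fennick, which does not meet the threshold, so Mei controls no company.
In Cinder, Mei's side holds only 25%, not > 75%.
So before the transaction, Mei does not control Cinder.
After the purchase, Mei's direct stake in Fennick rises to 55% + 26% = 81%, and Aditi's stake falls to 15%.
Mei holds 81% of Fennick, so Mei controls Fennick.
Fennick and Mei together hold 65% + 25% = 90% of Cinder, so Mei controls Cinder.
Mei did not control Cinder before and does after, so the clause is triggered.

Yes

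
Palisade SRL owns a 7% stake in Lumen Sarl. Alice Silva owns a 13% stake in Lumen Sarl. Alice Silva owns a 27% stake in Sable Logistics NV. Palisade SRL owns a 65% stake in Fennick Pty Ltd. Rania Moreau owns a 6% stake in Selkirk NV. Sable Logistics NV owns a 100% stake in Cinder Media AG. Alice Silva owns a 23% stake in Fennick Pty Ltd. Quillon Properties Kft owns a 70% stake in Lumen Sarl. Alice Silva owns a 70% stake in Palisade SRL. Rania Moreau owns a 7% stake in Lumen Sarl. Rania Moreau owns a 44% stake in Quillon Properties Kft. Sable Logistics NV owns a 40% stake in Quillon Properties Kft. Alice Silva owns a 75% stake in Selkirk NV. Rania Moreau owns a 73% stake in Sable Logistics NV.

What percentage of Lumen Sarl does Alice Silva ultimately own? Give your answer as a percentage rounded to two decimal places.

Alice reaches Lumen along 3 paths.
Via Sable → Quillon: 27% × 40% × 70% = 7.56%.
Via Palisade: 70% × 7% = 4.9%.
Direct stake: 13% = 13%.
Total: 7.56% + 4.9% + 13% = 25.46%.

25.46%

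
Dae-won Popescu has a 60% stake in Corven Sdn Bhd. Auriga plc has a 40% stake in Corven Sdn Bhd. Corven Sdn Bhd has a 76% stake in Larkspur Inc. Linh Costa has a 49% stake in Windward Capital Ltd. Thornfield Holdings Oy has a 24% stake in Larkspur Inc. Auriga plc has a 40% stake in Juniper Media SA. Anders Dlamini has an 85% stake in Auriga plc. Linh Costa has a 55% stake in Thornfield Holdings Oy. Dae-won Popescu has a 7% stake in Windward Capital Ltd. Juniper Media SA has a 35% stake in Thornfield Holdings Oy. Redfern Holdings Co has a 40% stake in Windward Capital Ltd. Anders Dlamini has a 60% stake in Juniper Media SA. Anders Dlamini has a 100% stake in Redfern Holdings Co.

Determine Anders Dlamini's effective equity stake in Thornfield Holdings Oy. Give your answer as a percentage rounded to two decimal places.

32.90%

Anders reaches Thornfield along 2 paths.
Via Auriga → Juniper: 85% × 40% × 35% = 11.9%.
Via Juniper: 60% × 35% = 21%.
Total: 11.9% + 21% = 32.9%.
Rounded: 32.90%.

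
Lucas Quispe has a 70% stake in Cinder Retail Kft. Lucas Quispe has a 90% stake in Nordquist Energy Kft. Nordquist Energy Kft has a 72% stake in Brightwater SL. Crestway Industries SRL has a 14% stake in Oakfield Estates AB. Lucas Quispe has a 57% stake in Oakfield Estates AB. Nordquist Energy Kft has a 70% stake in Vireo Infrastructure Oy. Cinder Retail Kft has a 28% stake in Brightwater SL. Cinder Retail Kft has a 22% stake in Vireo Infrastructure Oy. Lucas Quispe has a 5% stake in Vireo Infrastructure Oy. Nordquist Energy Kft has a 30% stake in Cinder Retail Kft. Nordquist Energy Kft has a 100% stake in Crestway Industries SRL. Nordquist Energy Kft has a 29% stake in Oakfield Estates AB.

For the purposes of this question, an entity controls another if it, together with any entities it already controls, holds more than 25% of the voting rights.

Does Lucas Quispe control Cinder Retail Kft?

Yes

Lucas holds 90% of Nordquist, so Lucas controls Nordquist.
Lucas and Nordquist together hold 70% + 30% = 100% of Cinder, so Lucas controls Cinder.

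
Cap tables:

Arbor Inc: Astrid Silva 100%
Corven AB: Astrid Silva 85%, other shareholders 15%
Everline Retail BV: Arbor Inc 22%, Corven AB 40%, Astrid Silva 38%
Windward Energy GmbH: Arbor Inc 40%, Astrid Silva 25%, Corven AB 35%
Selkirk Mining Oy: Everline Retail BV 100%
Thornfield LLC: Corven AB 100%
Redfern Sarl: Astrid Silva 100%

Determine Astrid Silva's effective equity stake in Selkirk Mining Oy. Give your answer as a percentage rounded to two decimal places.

94.00%

Astrid reaches Selkirk along 3 paths.
Via Arbor → Everline: 100% × 22% × 100% = 22%.
Via Corven → Everline: 85% × 40% × 100% = 34%.
Via Everline: 38% × 100% = 38%.
Total: 22% + 34% + 38% = 94%.
Rounded: 94.00%.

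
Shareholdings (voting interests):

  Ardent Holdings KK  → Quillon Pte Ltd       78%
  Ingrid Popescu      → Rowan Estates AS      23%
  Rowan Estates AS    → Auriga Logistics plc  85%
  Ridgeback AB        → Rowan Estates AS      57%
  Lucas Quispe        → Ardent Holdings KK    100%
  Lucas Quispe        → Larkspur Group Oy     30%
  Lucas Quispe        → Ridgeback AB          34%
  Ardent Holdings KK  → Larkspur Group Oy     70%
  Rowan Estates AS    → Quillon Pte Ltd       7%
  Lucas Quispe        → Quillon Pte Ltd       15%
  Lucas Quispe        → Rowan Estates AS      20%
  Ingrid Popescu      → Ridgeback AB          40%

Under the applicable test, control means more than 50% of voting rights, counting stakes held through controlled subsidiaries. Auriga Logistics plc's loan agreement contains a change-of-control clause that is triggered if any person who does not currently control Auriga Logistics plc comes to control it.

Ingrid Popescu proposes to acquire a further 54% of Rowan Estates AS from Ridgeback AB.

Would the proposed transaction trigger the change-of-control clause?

Yes

The purchase adds only to Ingrid's holdings (Ridgeback's stake shrinks), so Ingrid is the only person who could newly come to control Auriga.
Ingrid's largest direct stake is 40% in Ridgeback, which does not meet the threshold, so Ingrid controls no company.
Neither Ingrid nor any entity Ingrid controls holds any voting interest in Auriga.
So before the transaction, Ingrid does not control Auriga.
After the purchase, Ingrid's direct stake in Rowan rises to 23% + 54% = 77%, and Ridgeback's stake falls to 3%.
Ingrid holds 77% of Rowan, so Ingrid controls Rowan.
Rowan holds 85% of Auriga, so Ingrid controls Auriga.
Ingrid did not control Auriga before and does after, so the clause is triggered.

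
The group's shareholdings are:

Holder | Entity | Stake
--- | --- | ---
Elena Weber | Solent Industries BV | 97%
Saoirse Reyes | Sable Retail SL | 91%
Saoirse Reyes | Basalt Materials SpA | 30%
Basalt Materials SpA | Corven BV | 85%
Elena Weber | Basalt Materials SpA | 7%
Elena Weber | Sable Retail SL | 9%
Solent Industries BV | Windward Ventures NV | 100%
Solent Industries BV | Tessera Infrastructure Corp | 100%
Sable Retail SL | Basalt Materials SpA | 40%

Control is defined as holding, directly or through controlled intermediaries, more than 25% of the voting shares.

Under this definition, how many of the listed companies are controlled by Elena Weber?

Elena holds 97% of Solent, so Elena controls Solent.
Solent holds 100% of Windward, so Elena controls Windward.
Solent holds 100% of Tessera, so Elena controls Tessera.
No other company's threshold is met.
Elena controls 3 companies.

3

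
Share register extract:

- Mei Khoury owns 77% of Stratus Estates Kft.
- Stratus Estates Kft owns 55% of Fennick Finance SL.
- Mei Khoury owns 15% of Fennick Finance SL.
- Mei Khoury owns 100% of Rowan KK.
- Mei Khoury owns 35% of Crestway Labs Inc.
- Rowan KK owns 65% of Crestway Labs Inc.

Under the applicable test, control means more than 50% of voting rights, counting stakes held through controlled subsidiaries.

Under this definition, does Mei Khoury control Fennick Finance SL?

Mei holds 77% of Stratus, so Mei controls Stratus.
Stratus and Mei together hold 55% + 15% = 70% of Fennick, so Mei controls Fennick.

Yes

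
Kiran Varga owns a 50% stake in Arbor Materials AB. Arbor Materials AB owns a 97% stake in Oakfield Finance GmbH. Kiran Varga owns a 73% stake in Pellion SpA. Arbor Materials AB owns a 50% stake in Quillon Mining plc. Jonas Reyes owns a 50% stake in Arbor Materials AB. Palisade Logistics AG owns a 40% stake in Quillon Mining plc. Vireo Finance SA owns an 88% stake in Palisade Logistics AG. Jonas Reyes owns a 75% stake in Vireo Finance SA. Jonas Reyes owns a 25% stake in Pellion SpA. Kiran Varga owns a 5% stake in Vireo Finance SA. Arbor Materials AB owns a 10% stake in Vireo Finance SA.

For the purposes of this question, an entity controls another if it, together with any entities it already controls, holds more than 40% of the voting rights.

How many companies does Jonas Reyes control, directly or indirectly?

Jonas holds 50% of Arbor, so Jonas controls Arbor.
Jonas and Arbor together hold 75% + 10% = 85% of Vireo, so Jonas controls Vireo.
Arbor holds 97% of Oakfield, so Jonas controls Oakfield.
Vireo holds 88% of Palisade, so Jonas controls Palisade.
Arbor and Palisade together hold 50% + 40% = 90% of Quillon, so Jonas controls Quillon.
No other company's threshold is met.
Jonas controls 5 companies.

5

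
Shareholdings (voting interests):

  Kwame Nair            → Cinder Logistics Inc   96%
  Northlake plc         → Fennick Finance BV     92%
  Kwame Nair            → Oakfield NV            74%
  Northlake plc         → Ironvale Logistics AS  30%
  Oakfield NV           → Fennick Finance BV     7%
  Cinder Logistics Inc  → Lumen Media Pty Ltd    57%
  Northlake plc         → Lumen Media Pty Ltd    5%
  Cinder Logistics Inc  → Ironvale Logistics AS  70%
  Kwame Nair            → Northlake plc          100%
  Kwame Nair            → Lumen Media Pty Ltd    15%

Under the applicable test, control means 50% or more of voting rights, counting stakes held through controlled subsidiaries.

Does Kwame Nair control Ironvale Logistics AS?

Kwame holds 100% of Northlake, so Kwame controls Northlake.
Kwame holds 96% of Cinder, so Kwame controls Cinder.
Northlake and Cinder together hold 30% + 70% = 100% of Ironvale, so Kwame controls Ironvale.

Yes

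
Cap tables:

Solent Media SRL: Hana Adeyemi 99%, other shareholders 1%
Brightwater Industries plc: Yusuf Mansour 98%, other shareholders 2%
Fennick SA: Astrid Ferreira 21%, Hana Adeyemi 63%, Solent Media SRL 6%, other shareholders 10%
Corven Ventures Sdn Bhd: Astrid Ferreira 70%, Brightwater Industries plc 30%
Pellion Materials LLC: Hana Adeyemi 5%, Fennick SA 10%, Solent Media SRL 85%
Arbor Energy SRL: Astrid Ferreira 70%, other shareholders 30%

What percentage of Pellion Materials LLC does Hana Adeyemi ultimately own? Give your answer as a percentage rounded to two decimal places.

Hana reaches Pellion along 4 paths.
Direct stake: 5% = 5%.
Via Fennick: 63% × 10% = 6.3%.
Via Solent → Fennick: 99% × 6% × 10% = 0.594%.
Via Solent: 99% × 85% = 84.15%.
Total: 5% + 6.3% + 0.594% + 84.15% = 96.044%.
Rounded: 96.04%.

96.04%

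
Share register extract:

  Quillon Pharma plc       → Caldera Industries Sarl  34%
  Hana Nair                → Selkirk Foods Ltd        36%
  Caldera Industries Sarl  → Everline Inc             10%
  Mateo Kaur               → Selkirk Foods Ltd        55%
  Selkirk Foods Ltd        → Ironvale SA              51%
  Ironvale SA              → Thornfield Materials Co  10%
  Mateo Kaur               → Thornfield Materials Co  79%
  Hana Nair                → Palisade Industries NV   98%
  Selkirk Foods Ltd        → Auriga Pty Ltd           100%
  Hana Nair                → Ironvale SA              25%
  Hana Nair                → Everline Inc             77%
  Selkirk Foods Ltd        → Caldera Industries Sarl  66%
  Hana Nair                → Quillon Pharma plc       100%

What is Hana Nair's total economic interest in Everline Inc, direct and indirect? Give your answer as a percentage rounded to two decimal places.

82.78%

Hana reaches Everline along 3 paths.
Direct stake: 77% = 77%.
Via Selkirk → Caldera: 36% × 66% × 10% = 2.376%.
Via Quillon → Caldera: 100% × 34% × 10% = 3.4%.
Total: 77% + 2.376% + 3.4% = 82.776%.
Rounded: 82.78%.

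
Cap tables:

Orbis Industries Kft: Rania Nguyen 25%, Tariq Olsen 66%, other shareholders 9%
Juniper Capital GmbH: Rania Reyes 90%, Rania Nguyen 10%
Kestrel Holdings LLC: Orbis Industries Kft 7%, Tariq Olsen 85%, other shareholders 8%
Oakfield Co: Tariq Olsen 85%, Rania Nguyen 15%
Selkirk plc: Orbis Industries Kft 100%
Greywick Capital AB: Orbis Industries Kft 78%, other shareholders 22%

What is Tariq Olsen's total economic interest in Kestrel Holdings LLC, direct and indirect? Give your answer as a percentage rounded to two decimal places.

89.62%

Tariq reaches Kestrel along 2 paths.
Via Orbis: 66% × 7% = 4.62%.
Direct stake: 85% = 85%.
Total: 4.62% + 85% = 89.62%.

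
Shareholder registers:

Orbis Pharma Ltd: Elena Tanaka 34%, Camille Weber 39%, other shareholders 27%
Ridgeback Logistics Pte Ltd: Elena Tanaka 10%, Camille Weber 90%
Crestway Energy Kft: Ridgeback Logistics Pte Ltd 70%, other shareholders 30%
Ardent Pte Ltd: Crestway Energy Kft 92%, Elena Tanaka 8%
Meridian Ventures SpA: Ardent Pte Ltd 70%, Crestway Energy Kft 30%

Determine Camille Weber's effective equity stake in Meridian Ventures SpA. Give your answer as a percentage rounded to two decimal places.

Camille reaches Meridian along 2 paths.
Via Ridgeback → Crestway → Ardent: 90% × 70% × 92% × 70% = 40.572%.
Via Ridgeback → Crestway: 90% × 70% × 30% = 18.9%.
Total: 40.572% + 18.9% = 59.472%.
Rounded: 59.47%.

59.47%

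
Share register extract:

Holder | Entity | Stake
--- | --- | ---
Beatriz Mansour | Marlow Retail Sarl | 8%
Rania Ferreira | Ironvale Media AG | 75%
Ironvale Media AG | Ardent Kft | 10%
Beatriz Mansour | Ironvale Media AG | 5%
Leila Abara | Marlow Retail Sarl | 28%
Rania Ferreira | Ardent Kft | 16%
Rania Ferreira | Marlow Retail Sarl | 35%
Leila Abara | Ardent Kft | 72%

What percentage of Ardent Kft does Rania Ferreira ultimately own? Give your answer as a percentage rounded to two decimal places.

23.50%

Rania reaches Ardent along 2 paths.
Direct stake: 16% = 16%.
Via Ironvale: 75% × 10% = 7.5%.
Total: 16% + 7.5% = 23.5%.
Rounded: 23.50%.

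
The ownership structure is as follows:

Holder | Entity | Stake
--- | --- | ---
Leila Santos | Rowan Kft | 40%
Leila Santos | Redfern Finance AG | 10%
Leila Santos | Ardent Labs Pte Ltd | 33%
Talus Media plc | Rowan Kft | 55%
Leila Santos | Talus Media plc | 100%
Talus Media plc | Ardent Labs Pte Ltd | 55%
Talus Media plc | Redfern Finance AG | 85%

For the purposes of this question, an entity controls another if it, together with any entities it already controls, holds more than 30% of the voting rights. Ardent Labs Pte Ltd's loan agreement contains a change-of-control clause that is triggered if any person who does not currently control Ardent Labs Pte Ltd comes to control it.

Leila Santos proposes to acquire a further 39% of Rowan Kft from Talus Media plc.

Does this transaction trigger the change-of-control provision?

The purchase adds only to Leila's holdings (Talus's stake shrinks), so Leila is the only person who could newly come to control Ardent.
Leila holds 100% of Talus, so Leila controls Talus.
Leila and Talus together hold 33% + 55% = 88% of Ardent, so Leila controls Ardent.
So Leila already controls Ardent before the transaction.
After the purchase, Leila's direct stake in Rowan rises to 40% + 39% = 79%, and Talus's stake falls to 16%.
Leila controlled Ardent already, so this is not a new person acquiring control; every other person's position is unchanged or reduced.
No new person acquires control, so the clause is not triggered.

No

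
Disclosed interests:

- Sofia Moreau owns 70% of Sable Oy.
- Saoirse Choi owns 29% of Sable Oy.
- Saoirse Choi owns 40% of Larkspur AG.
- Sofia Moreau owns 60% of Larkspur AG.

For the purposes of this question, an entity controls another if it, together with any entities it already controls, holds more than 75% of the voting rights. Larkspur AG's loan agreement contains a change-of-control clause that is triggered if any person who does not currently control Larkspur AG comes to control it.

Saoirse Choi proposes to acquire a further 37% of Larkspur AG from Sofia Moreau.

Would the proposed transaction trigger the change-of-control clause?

Yes

The purchase adds only to Saoirse's holdings (Sofia's stake shrinks), so Saoirse is the only person who could newly come to control Larkspur.
Saoirse's largest direct stake is 40% in Larkspur, which does not meet the threshold, so Saoirse controls no company.
In Larkspur, Saoirse's side holds only 40%, not > 75%.
So before the transaction, Saoirse does not control Larkspur.
After the purchase, Saoirse's direct stake in Larkspur rises to 40% + 37% = 77%, and Sofia's stake falls to 23%.
Saoirse holds 77% of Larkspur, so Saoirse controls Larkspur.
Saoirse did not control Larkspur before and does after, so the clause is triggered.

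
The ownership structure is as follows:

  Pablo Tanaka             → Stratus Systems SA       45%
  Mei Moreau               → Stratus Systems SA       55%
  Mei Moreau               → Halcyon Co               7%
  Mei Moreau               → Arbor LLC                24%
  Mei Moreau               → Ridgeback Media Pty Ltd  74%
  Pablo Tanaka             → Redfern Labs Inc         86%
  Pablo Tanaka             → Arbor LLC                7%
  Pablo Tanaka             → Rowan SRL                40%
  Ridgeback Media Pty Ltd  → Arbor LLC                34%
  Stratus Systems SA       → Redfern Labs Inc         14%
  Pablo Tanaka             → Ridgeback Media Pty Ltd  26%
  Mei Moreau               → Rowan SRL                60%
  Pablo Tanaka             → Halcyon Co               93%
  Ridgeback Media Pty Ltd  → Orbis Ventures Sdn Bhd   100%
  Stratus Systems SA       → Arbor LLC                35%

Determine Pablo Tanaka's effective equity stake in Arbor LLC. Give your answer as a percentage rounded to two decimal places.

31.59%

Pablo reaches Arbor along 3 paths.
Via Ridgeback: 26% × 34% = 8.84%.
Via Stratus: 45% × 35% = 15.75%.
Direct stake: 7% = 7%.
Total: 8.84% + 15.75% + 7% = 31.59%.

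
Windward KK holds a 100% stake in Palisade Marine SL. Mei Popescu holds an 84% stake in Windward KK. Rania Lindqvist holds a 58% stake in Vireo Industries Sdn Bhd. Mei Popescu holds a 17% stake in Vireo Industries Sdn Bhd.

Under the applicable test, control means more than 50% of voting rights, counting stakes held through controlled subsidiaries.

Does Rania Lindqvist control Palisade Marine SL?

No

Rania holds 58% of Vireo, so Rania controls Vireo.
Neither Rania nor any entity Rania controls holds any voting interest in Palisade.
So Rania does not control Palisade.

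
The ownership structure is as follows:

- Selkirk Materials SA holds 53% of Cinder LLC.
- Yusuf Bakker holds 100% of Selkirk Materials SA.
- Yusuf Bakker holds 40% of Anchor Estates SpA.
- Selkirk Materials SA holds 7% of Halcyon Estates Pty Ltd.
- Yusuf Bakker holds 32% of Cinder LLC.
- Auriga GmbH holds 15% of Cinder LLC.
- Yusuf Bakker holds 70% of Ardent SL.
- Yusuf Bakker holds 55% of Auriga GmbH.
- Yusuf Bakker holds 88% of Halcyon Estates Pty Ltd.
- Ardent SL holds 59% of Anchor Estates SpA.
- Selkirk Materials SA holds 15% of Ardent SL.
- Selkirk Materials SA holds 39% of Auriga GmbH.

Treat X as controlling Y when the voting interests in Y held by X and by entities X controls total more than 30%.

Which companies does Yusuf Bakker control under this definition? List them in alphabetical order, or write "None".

Yusuf holds 100% of Selkirk, so Yusuf controls Selkirk.
Selkirk and Yusuf together hold 15% + 70% = 85% of Ardent, so Yusuf controls Ardent.
Yusuf and Selkirk together hold 55% + 39% = 94% of Auriga, so Yusuf controls Auriga.
Yusuf and Ardent together hold 40% + 59% = 99% of Anchor, so Yusuf controls Anchor.
Auriga and Selkirk and Yusuf together hold 15% + 53% + 32% = 100% of Cinder, so Yusuf controls Cinder.
Yusuf and Selkirk together hold 88% + 7% = 95% of Halcyon, so Yusuf controls Halcyon.

Anchor Estates SpA, Ardent SL, Auriga GmbH, Cinder LLC, Halcyon Estates Pty Ltd, Selkirk Materials SA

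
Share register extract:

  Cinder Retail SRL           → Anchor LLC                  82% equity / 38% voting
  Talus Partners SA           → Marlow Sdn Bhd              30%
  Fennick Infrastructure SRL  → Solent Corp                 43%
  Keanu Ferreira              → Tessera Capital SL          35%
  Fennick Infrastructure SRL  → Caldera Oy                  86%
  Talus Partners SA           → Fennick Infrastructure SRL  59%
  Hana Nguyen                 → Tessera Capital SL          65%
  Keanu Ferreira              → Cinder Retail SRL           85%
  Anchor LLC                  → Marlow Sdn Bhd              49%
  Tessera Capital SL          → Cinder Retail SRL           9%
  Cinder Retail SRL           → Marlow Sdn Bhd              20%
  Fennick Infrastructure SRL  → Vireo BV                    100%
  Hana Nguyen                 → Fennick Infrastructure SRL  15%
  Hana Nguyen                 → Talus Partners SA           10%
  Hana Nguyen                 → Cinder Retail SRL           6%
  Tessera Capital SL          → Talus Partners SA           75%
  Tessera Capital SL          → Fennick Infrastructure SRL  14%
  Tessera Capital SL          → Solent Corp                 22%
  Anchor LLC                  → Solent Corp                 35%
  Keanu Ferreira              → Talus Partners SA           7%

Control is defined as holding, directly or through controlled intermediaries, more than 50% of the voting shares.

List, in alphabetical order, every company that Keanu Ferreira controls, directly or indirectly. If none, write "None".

Keanu holds 85% of Cinder, so Keanu controls Cinder.
No other company's threshold is met.

Cinder Retail SRL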